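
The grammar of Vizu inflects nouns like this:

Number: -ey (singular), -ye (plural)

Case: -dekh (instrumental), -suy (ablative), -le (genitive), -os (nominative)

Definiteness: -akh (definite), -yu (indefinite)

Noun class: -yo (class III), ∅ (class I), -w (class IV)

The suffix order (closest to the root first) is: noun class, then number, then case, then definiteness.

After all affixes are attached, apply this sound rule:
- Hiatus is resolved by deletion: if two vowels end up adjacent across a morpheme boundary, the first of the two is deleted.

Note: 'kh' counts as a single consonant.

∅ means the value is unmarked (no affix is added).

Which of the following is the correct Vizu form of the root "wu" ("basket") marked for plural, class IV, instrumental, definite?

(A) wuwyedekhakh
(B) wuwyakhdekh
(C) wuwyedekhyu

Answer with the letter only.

Attach noun class class IV -w → wuw.
Attach number plural -ye → wuwye.
Attach case instrumental -dekh → wuwyedekh.
Attach definiteness definite -akh → wuwyedekhakh.
Vowel deletion: no change.
So the correct form is wuwyedekhakh, option (A).
(C) wuwyedekhyu is wrong: it uses indefinite instead of definite for definiteness.
(B) wuwyakhdekh is wrong: it has the affixes in the wrong order.

A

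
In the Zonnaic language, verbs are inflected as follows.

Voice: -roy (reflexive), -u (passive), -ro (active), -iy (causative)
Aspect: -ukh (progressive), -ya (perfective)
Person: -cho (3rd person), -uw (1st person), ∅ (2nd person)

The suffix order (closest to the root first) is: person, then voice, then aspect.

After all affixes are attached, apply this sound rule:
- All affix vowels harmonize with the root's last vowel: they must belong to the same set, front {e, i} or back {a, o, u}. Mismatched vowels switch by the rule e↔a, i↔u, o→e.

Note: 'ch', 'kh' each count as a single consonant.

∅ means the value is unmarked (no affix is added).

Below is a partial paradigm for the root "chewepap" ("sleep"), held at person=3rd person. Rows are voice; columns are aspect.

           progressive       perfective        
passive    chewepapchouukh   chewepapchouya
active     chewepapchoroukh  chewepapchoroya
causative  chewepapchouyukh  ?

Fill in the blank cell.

chewepapchouyya

Attach person 3rd person -cho → chewepapcho.
Attach voice causative -iy → chewepapchoiy.
Attach aspect perfective -ya → chewepapchoiyya.
Apply vowel harmony: chewepapchoiyya → chewepapchouyya.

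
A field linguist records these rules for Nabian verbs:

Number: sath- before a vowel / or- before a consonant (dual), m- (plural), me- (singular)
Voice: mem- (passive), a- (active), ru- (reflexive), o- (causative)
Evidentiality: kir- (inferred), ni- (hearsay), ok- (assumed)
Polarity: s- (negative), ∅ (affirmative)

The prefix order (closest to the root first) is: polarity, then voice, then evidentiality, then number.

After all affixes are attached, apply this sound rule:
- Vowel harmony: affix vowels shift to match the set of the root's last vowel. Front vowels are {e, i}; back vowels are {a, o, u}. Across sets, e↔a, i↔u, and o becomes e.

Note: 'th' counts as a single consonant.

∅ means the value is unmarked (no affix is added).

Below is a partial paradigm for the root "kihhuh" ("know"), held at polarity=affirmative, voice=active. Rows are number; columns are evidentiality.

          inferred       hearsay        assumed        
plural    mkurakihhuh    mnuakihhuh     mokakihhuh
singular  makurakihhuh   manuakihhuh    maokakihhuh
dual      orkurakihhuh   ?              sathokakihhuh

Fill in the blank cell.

ornuakihhuh

polarity = affirmative: zero marking, form stays kihhuh.
Attach voice active a- → akihhuh.
Attach evidentiality hearsay ni- → niakihhuh.
Attach number dual or- (before consonant 'n') → orniakihhuh.
Apply vowel harmony: orniakihhuh → ornuakihhuh.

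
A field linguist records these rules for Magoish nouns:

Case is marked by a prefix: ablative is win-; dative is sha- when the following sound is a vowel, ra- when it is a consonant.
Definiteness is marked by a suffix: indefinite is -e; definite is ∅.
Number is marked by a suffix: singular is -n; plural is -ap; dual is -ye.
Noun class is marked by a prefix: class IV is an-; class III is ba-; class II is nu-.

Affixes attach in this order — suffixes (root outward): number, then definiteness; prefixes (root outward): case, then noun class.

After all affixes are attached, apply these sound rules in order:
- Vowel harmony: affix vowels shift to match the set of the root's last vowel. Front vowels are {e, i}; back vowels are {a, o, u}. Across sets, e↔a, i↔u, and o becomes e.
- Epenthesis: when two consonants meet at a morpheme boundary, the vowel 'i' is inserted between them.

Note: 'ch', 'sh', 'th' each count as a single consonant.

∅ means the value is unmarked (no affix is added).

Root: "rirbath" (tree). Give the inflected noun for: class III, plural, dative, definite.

bararirbathap

Attach case dative ra- (before consonant 'r') → rarirbath.
Attach number plural -ap → rarirbathap.
Attach noun class class III ba- → bararirbathap.
definiteness = definite: zero marking, form stays bararirbathap.
Vowel harmony: no change.
Epenthesis: no change.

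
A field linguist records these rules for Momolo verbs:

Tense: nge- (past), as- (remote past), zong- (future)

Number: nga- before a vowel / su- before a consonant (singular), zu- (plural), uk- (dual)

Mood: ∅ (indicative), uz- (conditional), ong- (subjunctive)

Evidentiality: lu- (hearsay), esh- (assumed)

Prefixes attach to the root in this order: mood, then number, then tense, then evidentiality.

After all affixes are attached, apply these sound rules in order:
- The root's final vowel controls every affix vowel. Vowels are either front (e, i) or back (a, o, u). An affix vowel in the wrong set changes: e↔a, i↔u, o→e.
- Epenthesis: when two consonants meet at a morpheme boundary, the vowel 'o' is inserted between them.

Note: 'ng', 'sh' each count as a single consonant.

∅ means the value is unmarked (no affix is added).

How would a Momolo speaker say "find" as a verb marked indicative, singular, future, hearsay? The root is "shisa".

mood = indicative: zero marking, form stays shisa.
Attach number singular su- (before consonant 'sh') → sushisa.
Attach tense future zong- → zongsushisa.
Attach evidentiality hearsay lu- → luzongsushisa.
Vowel harmony: no change.
Apply epenthesis: luzongsushisa → luzongosushisa.

luzongosushisa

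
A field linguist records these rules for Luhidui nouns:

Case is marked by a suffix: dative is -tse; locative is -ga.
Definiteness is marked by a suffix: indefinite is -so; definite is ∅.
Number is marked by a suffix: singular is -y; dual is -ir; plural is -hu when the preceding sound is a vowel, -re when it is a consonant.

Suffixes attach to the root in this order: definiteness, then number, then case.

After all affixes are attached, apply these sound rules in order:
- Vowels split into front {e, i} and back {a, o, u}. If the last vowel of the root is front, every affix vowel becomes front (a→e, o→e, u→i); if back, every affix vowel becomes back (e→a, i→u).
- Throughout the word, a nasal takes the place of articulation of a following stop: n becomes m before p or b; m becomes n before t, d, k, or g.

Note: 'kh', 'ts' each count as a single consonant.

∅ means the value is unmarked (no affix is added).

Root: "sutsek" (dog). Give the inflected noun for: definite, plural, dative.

sutsekretse

definiteness = definite: zero marking, form stays sutsek.
Attach number plural -re (after consonant 'k') → sutsekre.
Attach case dative -tse → sutsekretse.
Vowel harmony: no change.
Nasal assimilation: no change.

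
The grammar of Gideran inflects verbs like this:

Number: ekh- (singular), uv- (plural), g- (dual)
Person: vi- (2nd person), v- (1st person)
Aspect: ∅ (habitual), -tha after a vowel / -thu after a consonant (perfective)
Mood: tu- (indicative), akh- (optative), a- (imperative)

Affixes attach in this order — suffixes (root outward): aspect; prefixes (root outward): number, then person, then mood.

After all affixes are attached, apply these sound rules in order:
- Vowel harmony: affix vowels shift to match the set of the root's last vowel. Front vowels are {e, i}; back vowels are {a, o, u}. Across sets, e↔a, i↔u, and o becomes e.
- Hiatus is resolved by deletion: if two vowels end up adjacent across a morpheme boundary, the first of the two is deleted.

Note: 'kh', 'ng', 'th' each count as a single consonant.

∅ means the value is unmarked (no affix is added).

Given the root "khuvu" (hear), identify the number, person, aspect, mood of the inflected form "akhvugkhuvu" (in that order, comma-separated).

Segment: akh-vi-g-khuvu.
number: g- → dual.
person: vi- → 2nd person.
aspect: ∅ → habitual.
mood: akh- → optative.

dual, 2nd person, habitual, optative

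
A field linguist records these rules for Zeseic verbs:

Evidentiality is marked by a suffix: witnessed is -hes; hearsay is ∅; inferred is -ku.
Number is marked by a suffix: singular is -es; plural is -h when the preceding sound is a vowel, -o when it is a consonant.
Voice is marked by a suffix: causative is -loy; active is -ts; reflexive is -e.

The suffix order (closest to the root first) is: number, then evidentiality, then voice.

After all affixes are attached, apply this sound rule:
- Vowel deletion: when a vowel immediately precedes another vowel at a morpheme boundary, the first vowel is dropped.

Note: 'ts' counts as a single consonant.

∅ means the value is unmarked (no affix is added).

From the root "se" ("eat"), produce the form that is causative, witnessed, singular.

Attach number singular -es → sees.
Attach evidentiality witnessed -hes → seeshes.
Attach voice causative -loy → seeshesloy.
Apply vowel deletion: seeshesloy → seshesloy.

seshesloy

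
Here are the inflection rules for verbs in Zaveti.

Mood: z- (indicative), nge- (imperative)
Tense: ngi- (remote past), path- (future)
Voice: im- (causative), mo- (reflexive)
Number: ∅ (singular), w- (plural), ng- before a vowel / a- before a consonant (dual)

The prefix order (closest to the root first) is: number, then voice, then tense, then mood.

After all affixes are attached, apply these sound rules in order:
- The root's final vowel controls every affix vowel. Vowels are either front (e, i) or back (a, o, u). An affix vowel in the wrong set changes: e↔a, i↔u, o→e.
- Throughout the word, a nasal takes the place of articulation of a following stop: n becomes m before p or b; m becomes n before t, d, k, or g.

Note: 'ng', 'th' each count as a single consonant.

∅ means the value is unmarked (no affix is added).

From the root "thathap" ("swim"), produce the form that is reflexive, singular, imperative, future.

ngapathmothathap

number = singular: zero marking, form stays thathap.
Attach voice reflexive mo- → mothathap.
Attach tense future path- → pathmothathap.
Attach mood imperative nge- → ngepathmothathap.
Apply vowel harmony: ngepathmothathap → ngapathmothathap.
Nasal assimilation: no change.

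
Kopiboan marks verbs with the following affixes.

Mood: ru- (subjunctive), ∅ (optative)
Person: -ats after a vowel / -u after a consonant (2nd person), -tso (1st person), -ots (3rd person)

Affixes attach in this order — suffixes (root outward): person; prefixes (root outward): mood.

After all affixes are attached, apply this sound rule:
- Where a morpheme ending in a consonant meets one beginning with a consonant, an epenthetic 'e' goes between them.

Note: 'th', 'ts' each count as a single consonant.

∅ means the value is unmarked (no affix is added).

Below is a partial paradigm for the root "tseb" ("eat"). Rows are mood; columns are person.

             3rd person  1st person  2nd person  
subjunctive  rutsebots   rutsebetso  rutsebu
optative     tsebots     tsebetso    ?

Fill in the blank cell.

Attach person 2nd person -u (after consonant 'b') → tsebu.
mood = optative: zero marking, form stays tsebu.
Epenthesis: no change.

tsebu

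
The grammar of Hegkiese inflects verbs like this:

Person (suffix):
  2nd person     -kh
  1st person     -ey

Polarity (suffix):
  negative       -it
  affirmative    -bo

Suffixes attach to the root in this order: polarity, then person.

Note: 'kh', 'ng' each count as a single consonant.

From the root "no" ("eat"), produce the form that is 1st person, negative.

noitey

Attach polarity negative -it → noit.
Attach person 1st person -ey → noitey.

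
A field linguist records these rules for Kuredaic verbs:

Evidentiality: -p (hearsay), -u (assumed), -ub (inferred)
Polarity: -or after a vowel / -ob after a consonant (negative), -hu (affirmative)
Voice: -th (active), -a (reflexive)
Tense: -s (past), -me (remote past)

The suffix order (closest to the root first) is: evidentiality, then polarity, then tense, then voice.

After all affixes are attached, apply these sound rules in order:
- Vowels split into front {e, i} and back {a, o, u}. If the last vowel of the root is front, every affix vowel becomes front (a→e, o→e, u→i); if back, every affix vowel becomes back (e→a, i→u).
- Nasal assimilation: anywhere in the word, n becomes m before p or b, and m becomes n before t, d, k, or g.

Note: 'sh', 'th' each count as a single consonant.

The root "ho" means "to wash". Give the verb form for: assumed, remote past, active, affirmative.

houhumath

Attach evidentiality assumed -u → hou.
Attach polarity affirmative -hu → houhu.
Attach tense remote past -me → houhume.
Attach voice active -th → houhumeth.
Apply vowel harmony: houhumeth → houhumath.
Nasal assimilation: no change.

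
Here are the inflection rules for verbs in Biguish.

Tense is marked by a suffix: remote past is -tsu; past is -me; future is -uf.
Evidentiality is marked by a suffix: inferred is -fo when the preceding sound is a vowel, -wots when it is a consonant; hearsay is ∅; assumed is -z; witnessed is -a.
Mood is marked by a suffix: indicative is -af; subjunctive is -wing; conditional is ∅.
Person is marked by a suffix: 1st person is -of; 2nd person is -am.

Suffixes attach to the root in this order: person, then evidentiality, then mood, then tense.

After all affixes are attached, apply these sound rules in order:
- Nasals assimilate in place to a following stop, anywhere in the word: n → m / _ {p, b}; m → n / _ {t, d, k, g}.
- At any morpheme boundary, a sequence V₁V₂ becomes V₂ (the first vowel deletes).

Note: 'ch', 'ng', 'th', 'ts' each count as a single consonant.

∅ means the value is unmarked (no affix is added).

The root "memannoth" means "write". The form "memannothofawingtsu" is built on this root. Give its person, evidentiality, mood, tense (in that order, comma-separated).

1st person, witnessed, subjunctive, remote past

Segment: memannoth-of-a-wing-tsu.
person: -of → 1st person.
evidentiality: -a → witnessed.
mood: -wing → subjunctive.
tense: -tsu → remote past.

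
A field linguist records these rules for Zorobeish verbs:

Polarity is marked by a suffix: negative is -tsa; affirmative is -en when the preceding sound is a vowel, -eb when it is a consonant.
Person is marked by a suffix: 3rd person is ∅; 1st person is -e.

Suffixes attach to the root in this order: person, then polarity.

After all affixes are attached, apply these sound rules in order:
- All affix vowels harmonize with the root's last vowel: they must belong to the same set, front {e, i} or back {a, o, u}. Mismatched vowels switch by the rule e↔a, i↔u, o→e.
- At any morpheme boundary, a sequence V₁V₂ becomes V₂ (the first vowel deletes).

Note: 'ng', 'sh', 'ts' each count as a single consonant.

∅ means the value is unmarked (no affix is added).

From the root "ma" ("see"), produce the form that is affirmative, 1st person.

Attach person 1st person -e → mae.
Attach polarity affirmative -en (after vowel 'e') → maeen.
Apply vowel harmony: maeen → maaan.
Apply vowel deletion: maaan → man.

man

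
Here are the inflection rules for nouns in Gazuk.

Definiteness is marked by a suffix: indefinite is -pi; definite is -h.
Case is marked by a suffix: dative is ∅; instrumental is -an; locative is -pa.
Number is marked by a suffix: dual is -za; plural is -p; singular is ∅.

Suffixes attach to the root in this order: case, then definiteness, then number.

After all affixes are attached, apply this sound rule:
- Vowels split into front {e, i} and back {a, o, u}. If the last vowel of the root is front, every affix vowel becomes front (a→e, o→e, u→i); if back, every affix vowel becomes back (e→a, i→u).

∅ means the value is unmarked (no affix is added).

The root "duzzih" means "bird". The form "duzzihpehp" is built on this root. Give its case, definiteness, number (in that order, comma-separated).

locative, definite, plural

Segment: duzzih-pa-h-p.
case: -pa → locative.
definiteness: -h → definite.
number: -p → plural.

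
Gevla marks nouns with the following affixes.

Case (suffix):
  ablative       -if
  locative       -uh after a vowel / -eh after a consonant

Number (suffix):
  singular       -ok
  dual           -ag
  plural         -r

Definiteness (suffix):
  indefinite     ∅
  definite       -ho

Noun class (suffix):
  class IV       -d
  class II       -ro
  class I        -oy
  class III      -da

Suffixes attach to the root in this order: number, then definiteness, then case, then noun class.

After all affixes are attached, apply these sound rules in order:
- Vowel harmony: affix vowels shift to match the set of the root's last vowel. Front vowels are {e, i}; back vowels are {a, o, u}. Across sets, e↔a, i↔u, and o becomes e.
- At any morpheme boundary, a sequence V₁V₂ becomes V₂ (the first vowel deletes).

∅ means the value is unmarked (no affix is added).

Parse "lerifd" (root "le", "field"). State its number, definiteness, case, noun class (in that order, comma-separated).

plural, indefinite, ablative, class IV

Segment: le-r-if-d.
number: -r → plural.
definiteness: ∅ → indefinite.
case: -if → ablative.
noun class: -d → class IV.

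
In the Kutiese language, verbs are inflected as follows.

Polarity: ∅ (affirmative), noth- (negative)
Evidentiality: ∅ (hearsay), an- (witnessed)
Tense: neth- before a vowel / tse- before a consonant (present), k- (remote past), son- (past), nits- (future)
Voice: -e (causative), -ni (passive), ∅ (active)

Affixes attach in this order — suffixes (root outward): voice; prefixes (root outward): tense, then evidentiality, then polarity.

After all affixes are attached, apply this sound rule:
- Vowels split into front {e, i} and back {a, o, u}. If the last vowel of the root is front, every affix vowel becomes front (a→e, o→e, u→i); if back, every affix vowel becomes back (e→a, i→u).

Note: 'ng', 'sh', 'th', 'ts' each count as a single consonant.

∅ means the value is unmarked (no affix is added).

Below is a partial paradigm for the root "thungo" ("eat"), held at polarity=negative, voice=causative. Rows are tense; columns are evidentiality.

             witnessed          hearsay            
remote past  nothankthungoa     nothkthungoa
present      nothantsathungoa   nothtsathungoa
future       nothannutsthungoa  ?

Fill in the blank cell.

Attach tense future nits- → nitsthungo.
evidentiality = hearsay: zero marking, form stays nitsthungo.
Attach polarity negative noth- → nothnitsthungo.
Attach voice causative -e → nothnitsthungoe.
Apply vowel harmony: nothnitsthungoe → nothnutsthungoa.

nothnutsthungoa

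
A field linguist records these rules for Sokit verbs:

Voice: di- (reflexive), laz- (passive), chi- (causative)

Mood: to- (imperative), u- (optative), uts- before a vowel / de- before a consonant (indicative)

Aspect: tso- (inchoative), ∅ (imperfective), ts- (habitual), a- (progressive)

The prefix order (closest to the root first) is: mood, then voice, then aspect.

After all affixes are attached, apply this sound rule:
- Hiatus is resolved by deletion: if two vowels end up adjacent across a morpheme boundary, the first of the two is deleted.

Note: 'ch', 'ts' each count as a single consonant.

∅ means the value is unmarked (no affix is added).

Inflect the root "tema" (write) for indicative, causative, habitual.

tschidetema

Attach mood indicative de- (before consonant 't') → detema.
Attach voice causative chi- → chidetema.
Attach aspect habitual ts- → tschidetema.
Vowel deletion: no change.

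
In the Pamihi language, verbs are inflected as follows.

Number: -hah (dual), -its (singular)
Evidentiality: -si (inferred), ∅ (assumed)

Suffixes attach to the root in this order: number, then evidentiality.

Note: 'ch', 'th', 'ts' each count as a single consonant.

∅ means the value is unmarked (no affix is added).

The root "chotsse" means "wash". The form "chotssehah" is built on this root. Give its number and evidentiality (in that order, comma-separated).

dual, assumed

Segment: chotsse-hah.
number: -hah → dual.
evidentiality: ∅ → assumed.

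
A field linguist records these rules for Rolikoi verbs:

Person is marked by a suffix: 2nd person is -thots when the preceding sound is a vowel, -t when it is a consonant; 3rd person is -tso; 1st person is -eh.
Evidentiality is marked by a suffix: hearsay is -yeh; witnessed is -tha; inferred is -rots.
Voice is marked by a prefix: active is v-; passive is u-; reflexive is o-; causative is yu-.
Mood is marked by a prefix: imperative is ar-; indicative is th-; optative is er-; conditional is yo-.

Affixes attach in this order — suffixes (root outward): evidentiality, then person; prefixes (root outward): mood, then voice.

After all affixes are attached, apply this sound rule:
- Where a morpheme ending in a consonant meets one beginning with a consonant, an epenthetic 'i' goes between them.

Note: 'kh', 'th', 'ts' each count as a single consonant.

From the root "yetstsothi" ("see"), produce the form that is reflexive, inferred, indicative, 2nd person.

othiyetstsothirotsit

Attach evidentiality inferred -rots → yetstsothirots.
Attach mood indicative th- → thyetstsothirots.
Attach person 2nd person -t (after consonant 'ts') → thyetstsothirotst.
Attach voice reflexive o- → othyetstsothirotst.
Apply epenthesis: othyetstsothirotst → othiyetstsothirotsit.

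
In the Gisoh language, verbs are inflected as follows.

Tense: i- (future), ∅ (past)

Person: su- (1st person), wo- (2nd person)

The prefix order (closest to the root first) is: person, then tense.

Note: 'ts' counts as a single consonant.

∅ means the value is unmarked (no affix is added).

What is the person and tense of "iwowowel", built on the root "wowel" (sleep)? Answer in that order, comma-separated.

2nd person, future

Segment: i-wo-wowel.
person: wo- → 2nd person.
tense: i- → future.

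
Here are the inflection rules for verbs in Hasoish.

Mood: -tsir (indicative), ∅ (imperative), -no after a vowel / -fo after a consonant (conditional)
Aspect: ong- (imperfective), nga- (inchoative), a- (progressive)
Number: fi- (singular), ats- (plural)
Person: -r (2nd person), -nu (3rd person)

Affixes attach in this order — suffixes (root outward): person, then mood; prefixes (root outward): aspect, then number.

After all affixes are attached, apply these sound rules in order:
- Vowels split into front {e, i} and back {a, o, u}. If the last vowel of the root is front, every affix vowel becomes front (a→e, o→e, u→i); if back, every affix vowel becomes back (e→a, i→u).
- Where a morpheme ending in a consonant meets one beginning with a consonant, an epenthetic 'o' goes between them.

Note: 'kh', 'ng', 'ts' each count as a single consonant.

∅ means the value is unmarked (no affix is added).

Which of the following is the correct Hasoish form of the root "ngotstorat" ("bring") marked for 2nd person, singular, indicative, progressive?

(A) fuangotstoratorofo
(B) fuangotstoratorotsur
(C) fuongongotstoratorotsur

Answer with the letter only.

B

Attach person 2nd person -r → ngotstoratr.
Attach aspect progressive a- → angotstoratr.
Attach mood indicative -tsir → angotstoratrtsir.
Attach number singular fi- → fiangotstoratrtsir.
Apply vowel harmony: fiangotstoratrtsir → fuangotstoratrtsur.
Apply epenthesis: fuangotstoratrtsur → fuangotstoratorotsur.
So the correct form is fuangotstoratorotsur, option (B).
(A) fuangotstoratorofo is wrong: it uses conditional instead of indicative for mood.
(C) fuongongotstoratorotsur is wrong: it uses imperfective instead of progressive for aspect.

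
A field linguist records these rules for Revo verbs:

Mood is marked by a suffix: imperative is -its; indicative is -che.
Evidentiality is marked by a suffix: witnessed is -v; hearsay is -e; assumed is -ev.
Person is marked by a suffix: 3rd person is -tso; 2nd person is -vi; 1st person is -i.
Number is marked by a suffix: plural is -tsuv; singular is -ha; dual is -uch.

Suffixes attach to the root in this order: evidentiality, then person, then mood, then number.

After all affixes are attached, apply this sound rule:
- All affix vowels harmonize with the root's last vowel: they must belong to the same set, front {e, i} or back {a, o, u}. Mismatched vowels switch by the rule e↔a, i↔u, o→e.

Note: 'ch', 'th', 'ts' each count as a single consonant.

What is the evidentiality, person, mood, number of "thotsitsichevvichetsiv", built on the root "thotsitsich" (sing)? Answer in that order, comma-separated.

Segment: thotsitsich-ev-vi-che-tsuv.
evidentiality: -ev → assumed.
person: -vi → 2nd person.
mood: -che → indicative.
number: -tsuv → plural.

assumed, 2nd person, indicative, plural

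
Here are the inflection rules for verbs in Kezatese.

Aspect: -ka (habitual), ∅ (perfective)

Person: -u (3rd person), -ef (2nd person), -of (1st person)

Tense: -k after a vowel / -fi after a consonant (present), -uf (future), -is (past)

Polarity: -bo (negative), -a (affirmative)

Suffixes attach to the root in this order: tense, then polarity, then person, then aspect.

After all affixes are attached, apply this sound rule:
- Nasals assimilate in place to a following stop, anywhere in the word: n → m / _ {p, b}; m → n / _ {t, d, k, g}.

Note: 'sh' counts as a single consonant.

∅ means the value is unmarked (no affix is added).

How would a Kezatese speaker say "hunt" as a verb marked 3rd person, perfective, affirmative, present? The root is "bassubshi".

bassubshikau

Attach tense present -k (after vowel 'i') → bassubshik.
Attach polarity affirmative -a → bassubshika.
Attach person 3rd person -u → bassubshikau.
aspect = perfective: zero marking, form stays bassubshikau.
Nasal assimilation: no change.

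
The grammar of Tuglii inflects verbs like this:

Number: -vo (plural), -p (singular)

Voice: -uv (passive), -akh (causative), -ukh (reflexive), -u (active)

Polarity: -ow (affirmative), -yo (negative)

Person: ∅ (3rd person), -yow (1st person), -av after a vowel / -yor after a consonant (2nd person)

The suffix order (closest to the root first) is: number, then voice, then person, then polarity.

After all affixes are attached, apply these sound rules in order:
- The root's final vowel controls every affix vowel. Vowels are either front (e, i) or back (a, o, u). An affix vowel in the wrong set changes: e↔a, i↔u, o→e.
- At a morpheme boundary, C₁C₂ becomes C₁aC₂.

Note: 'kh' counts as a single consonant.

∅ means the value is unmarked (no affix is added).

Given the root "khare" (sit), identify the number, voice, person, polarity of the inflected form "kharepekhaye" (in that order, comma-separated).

Segment: khare-p-akh-yo.
number: -p → singular.
voice: -akh → causative.
person: ∅ → 3rd person.
polarity: -yo → negative.

singular, causative, 3rd person, negative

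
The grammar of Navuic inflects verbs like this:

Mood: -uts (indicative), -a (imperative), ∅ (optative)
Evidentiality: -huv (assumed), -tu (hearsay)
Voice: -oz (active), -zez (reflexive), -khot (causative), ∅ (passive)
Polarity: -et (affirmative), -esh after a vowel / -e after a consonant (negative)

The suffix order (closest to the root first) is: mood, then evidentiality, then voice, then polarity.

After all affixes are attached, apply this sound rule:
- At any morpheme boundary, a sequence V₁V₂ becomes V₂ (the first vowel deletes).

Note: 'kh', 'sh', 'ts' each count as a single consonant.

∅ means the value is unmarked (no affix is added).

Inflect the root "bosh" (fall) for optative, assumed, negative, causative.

mood = optative: zero marking, form stays bosh.
Attach evidentiality assumed -huv → boshhuv.
Attach voice causative -khot → boshhuvkhot.
Attach polarity negative -e (after consonant 't') → boshhuvkhote.
Vowel deletion: no change.

boshhuvkhote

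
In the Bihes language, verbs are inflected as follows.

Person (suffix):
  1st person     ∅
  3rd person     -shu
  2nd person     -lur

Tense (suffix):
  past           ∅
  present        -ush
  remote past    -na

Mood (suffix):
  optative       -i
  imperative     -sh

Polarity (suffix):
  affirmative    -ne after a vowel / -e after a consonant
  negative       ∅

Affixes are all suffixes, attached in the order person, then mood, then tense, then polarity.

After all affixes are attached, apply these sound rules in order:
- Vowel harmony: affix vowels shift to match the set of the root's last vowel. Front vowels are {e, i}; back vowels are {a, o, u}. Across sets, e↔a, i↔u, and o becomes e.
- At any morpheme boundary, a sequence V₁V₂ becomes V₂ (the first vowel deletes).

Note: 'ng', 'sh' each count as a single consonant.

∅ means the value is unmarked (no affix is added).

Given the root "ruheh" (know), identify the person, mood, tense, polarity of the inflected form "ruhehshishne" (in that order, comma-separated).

3rd person, imperative, remote past, negative

Segment: ruheh-shu-sh-na.
person: -shu → 3rd person.
mood: -sh → imperative.
tense: -na → remote past.
polarity: ∅ → negative.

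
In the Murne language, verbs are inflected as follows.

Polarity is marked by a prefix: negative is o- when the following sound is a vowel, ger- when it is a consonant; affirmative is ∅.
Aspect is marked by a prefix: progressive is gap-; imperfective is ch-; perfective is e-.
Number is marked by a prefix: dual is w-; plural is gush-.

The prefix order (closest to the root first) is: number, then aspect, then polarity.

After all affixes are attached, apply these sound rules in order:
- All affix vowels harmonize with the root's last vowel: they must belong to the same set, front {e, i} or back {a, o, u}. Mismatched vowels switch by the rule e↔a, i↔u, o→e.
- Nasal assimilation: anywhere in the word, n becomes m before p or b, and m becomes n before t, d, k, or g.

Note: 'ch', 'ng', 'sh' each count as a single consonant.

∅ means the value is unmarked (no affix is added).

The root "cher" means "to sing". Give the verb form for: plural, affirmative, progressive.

gepgishcher

Attach number plural gush- → gushcher.
Attach aspect progressive gap- → gapgushcher.
polarity = affirmative: zero marking, form stays gapgushcher.
Apply vowel harmony: gapgushcher → gepgishcher.
Nasal assimilation: no change.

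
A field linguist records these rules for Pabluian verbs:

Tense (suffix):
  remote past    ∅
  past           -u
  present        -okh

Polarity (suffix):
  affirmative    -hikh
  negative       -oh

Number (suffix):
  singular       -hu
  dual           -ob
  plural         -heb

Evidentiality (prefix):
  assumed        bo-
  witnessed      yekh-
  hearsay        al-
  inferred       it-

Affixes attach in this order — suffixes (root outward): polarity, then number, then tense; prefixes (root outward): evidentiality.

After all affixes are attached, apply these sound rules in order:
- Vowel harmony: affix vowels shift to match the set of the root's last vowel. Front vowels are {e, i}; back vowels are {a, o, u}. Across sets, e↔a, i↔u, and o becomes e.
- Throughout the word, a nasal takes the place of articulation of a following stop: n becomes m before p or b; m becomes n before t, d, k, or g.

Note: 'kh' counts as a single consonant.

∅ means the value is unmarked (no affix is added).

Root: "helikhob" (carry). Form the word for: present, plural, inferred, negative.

uthelikhobohhabokh

Attach evidentiality inferred it- → ithelikhob.
Attach polarity negative -oh → ithelikhoboh.
Attach number plural -heb → ithelikhobohheb.
Attach tense present -okh → ithelikhobohhebokh.
Apply vowel harmony: ithelikhobohhebokh → uthelikhobohhabokh.
Nasal assimilation: no change.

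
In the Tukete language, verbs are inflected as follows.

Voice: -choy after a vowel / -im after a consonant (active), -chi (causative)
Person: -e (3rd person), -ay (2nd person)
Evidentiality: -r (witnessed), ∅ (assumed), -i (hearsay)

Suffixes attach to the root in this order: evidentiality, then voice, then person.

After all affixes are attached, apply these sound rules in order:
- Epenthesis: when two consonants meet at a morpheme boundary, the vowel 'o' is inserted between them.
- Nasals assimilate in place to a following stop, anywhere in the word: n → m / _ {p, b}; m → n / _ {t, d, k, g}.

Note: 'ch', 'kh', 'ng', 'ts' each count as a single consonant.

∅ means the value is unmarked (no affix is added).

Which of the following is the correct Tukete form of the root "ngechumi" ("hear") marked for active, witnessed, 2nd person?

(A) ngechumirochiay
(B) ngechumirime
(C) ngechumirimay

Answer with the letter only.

C

Attach evidentiality witnessed -r → ngechumir.
Attach voice active -im (after consonant 'r') → ngechumirim.
Attach person 2nd person -ay → ngechumirimay.
Epenthesis: no change.
Nasal assimilation: no change.
So the correct form is ngechumirimay, option (C).
(B) ngechumirime is wrong: it uses 3rd person instead of 2nd person for person.
(A) ngechumirochiay is wrong: it uses causative instead of active for voice.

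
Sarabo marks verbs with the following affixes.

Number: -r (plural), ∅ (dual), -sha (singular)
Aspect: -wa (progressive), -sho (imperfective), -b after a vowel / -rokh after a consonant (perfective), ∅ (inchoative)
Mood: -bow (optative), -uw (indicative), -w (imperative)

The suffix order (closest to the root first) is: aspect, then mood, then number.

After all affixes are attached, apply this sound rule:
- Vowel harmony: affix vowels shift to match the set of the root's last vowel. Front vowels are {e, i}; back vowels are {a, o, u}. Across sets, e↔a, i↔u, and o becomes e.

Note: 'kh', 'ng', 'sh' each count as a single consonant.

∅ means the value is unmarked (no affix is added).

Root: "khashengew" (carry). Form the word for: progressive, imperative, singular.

Attach aspect progressive -wa → khashengewwa.
Attach mood imperative -w → khashengewwaw.
Attach number singular -sha → khashengewwawsha.
Apply vowel harmony: khashengewwawsha → khashengewwewshe.

khashengewwewshe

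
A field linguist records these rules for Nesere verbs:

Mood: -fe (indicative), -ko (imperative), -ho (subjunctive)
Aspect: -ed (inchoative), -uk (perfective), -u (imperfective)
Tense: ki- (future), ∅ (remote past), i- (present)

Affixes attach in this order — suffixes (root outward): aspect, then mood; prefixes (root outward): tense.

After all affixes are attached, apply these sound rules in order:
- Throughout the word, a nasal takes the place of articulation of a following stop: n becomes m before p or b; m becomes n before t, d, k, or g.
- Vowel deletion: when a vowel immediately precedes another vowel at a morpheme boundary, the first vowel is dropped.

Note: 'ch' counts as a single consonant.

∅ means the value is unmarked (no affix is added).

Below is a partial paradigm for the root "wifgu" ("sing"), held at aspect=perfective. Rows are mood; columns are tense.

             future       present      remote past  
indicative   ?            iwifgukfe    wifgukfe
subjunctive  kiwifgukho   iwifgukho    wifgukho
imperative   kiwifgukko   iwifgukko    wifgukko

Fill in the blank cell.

kiwifgukfe

Attach aspect perfective -uk → wifguuk.
Attach tense future ki- → kiwifguuk.
Attach mood indicative -fe → kiwifguukfe.
Nasal assimilation: no change.
Apply vowel deletion: kiwifguukfe → kiwifgukfe.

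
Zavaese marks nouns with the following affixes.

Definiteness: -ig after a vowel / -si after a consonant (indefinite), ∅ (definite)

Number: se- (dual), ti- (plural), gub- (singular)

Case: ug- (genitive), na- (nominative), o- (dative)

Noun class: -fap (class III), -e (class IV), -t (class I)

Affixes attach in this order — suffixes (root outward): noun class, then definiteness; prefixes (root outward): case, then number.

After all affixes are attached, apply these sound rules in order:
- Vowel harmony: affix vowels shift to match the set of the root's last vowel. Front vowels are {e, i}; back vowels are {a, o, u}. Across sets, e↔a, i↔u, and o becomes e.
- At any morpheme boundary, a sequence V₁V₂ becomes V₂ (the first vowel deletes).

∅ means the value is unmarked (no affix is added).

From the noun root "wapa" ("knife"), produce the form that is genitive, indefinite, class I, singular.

Attach case genitive ug- → ugwapa.
Attach number singular gub- → gubugwapa.
Attach noun class class I -t → gubugwapat.
Attach definiteness indefinite -si (after consonant 't') → gubugwapatsi.
Apply vowel harmony: gubugwapatsi → gubugwapatsu.
Vowel deletion: no change.

gubugwapatsu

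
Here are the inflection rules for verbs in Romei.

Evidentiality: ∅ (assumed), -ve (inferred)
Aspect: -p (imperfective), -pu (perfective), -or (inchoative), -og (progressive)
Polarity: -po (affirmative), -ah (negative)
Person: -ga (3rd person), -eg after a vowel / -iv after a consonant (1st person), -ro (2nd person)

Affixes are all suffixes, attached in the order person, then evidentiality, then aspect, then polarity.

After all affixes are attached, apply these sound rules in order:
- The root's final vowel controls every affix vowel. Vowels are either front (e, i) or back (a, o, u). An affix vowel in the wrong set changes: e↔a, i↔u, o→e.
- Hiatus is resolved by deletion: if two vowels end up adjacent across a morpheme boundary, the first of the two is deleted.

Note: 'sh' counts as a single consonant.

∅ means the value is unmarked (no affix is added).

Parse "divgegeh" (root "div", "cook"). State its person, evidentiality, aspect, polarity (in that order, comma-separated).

Segment: div-ga-og-ah.
person: -ga → 3rd person.
evidentiality: ∅ → assumed.
aspect: -og → progressive.
polarity: -ah → negative.

3rd person, assumed, progressive, negative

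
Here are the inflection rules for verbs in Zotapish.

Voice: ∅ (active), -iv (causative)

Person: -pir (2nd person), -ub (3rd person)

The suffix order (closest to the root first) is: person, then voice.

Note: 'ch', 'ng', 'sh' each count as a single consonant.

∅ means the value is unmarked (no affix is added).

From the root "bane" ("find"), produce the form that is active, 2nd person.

Attach person 2nd person -pir → banepir.
voice = active: zero marking, form stays banepir.

banepir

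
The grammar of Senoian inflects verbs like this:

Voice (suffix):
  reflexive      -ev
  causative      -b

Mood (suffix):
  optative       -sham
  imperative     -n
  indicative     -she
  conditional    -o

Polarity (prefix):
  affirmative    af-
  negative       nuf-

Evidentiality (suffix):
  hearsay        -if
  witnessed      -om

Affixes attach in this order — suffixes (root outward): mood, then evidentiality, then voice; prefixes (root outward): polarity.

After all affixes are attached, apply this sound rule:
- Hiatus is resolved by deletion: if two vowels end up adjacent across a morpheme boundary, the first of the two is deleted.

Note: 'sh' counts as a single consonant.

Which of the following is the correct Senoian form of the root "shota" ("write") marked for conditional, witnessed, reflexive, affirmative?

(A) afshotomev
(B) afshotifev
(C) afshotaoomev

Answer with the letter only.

A

Attach mood conditional -o → shotao.
Attach evidentiality witnessed -om → shotaoom.
Attach polarity affirmative af- → afshotaoom.
Attach voice reflexive -ev → afshotaoomev.
Apply vowel deletion: afshotaoomev → afshotomev.
So the correct form is afshotomev, option (A).
(B) afshotifev is wrong: it uses hearsay instead of witnessed for evidentiality.
(C) afshotaoomev is wrong: it fails to apply the sound rule(s).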